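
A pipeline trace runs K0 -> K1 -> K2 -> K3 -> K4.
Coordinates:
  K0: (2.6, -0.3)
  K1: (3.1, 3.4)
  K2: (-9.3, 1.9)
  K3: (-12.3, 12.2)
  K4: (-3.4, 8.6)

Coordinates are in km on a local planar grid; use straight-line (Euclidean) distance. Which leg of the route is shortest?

Leg distances:
K0→K1: 3.7 km
K1→K2: 12.5 km
K2→K3: 10.7 km
K3→K4: 9.6 km
The shortest leg is K0–K1 at 3.7 km.

K0–K1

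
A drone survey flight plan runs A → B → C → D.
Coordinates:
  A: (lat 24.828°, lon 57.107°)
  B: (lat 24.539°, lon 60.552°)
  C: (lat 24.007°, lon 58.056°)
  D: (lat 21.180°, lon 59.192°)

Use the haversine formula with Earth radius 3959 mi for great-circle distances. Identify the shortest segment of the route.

Leg distances:
A→B: 217.2 mi
B→C: 161.5 mi
C→D: 208.3 mi
The shortest leg is B–C at 161.5 mi.

B–C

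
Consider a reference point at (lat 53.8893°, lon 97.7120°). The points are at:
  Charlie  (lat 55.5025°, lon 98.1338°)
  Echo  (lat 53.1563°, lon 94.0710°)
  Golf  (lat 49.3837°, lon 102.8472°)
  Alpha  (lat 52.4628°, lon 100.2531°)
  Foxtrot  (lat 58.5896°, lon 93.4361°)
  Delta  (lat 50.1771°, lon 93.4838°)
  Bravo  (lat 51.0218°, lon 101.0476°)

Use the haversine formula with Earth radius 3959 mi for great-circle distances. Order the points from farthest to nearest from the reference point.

Distance from the reference point at (lat 53.8893°, lon 97.7120°) to each:
Golf (lat 49.3837°, lon 102.8472°): 381.1 mi
Foxtrot (lat 58.5896°, lon 93.4361°): 363.8 mi
Delta (lat 50.1771°, lon 93.4838°): 313.1 mi
Bravo (lat 51.0218°, lon 101.0476°): 242.8 mi
Echo (lat 53.1563°, lon 94.0710°): 157.9 mi
Alpha (lat 52.4628°, lon 100.2531°): 144.2 mi
Charlie (lat 55.5025°, lon 98.1338°): 112.7 mi

Golf, Foxtrot, Delta, Bravo, Echo, Alpha, Charlie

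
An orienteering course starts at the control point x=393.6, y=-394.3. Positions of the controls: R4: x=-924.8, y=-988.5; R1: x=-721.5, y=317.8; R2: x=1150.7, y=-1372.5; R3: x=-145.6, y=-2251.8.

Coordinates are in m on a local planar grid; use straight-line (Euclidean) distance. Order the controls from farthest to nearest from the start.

Distances from the start:
R3 x=-145.6, y=-2251.8: 1934.2 m
R4 x=-924.8, y=-988.5: 1446.1 m
R1 x=-721.5, y=317.8: 1323.1 m
R2 x=1150.7, y=-1372.5: 1237.0 m

R3, R4, R1, R2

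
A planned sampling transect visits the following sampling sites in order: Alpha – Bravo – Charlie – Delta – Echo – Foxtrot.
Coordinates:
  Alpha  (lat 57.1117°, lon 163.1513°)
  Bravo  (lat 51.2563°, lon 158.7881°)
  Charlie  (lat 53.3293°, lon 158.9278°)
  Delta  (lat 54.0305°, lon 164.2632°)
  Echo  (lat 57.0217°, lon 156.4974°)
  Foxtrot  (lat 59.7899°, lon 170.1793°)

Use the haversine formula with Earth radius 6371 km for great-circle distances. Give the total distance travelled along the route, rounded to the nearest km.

Leg distances:
Alpha→Bravo: 709.9 km  (cumulative 709.9 km)
Bravo→Charlie: 230.7 km  (cumulative 940.6 km)
Charlie→Delta: 359.8 km  (cumulative 1300.5 km)
Delta→Echo: 590.7 km  (cumulative 1891.2 km)
Echo→Foxtrot: 852.5 km  (cumulative 2743.6 km)
Total route length ≈ 2744 km.

2744 km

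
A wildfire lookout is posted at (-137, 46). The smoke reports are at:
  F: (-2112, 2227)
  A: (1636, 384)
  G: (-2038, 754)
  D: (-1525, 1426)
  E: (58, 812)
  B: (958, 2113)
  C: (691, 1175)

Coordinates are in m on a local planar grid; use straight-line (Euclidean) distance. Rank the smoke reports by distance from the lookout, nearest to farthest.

Distances from the lookout:
E (58, 812): 790.4 m
C (691, 1175): 1400.1 m
A (1636, 384): 1804.9 m
D (-1525, 1426): 1957.3 m
G (-2038, 754): 2028.6 m
B (958, 2113): 2339.1 m
F (-2112, 2227): 2942.3 m

E, C, A, D, G, B, F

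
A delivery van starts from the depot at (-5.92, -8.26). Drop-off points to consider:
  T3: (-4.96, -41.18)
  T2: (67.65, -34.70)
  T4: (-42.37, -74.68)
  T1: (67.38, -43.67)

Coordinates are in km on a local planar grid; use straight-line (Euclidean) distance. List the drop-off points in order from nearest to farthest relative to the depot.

T3, T4, T2, T1

Distance from the depot at (-5.92, -8.26) to each:
T3 (-4.96, -41.18): 32.9 km
T4 (-42.37, -74.68): 75.8 km
T2 (67.65, -34.70): 78.2 km
T1 (67.38, -43.67): 81.4 km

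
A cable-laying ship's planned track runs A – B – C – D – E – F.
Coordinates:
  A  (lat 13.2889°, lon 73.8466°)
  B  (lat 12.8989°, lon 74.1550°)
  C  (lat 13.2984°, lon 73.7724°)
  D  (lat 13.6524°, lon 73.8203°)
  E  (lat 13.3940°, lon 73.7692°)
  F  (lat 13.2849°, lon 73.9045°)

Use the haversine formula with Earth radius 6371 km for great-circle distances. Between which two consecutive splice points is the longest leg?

B–C

Leg distances:
A→B: 54.7 km
B→C: 60.7 km
C→D: 39.7 km
D→E: 29.3 km
E→F: 19.0 km
The longest leg is B–C at 60.7 km.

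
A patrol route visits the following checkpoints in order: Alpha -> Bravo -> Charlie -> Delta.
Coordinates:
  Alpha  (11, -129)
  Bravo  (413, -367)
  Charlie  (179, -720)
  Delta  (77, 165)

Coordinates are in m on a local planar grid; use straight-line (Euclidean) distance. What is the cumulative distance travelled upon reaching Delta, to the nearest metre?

1782 m

Leg distances:
Alpha→Bravo: 467.2 m  (cumulative 467.2 m)
Bravo→Charlie: 423.5 m  (cumulative 890.7 m)
Charlie→Delta: 890.9 m  (cumulative 1781.5 m)
Cumulative distance at Delta ≈ 1782 m.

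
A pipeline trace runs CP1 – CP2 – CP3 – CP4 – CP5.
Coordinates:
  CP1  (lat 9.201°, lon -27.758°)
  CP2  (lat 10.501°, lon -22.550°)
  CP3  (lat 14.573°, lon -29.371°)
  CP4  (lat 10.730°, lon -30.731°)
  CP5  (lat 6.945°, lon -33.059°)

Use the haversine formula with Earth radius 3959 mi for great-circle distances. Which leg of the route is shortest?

Leg distances:
CP1→CP2: 365.7 mi
CP2→CP3: 539.2 mi
CP3→CP4: 280.9 mi
CP4→CP5: 306.0 mi
The shortest leg is CP3–CP4 at 280.9 mi.

CP3–CP4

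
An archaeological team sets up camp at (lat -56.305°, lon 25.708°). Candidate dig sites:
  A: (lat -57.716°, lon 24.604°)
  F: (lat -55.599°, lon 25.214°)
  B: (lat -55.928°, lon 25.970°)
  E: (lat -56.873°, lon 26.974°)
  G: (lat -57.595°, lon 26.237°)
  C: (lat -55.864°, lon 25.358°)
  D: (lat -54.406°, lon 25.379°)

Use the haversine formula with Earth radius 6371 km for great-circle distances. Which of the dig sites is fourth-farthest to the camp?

Distances from the camp ((lat -56.305°, lon 25.708°)):
D: 212.2 km
A: 170.5 km
G: 147.0 km
E: 100.0 km
F: 84.3 km
C: 53.6 km
B: 45.0 km
The fourth-farthest is E at 100.0 km.

E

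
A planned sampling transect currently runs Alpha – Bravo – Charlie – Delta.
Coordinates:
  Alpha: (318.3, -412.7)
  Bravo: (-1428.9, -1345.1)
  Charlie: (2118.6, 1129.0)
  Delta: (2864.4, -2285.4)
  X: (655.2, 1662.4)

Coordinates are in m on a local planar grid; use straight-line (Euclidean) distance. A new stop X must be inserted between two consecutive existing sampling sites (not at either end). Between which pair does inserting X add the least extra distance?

Added distance for inserting X between each consecutive pair:
Alpha–Bravo: 3780.9 m
Bravo–Charlie: 891.6 m
Charlie–Delta: 2586.6 m
Smallest added distance is 891.6 m, inserting between Bravo and Charlie.

between Bravo and Charlie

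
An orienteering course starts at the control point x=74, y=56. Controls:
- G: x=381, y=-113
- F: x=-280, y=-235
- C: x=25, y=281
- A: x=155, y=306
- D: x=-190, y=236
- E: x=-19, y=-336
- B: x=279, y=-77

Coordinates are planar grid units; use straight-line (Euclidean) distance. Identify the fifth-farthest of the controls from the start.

Distances from the start (x=74, y=56):
F: 458.3
E: 402.9
G: 350.4
D: 319.5
A: 262.8
B: 244.4
C: 230.3
The fifth-farthest is A at 262.8.

A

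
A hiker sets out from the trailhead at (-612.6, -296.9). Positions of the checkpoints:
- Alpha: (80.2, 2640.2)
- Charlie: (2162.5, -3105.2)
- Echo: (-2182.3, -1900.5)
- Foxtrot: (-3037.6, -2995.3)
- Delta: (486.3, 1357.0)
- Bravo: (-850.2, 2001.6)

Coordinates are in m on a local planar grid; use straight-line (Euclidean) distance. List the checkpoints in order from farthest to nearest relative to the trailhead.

Distances from the trailhead:
Charlie (2162.5, -3105.2): 3948.1 m
Foxtrot (-3037.6, -2995.3): 3627.9 m
Alpha (80.2, 2640.2): 3017.7 m
Bravo (-850.2, 2001.6): 2310.7 m
Echo (-2182.3, -1900.5): 2244.0 m
Delta (486.3, 1357.0): 1985.7 m

Charlie, Foxtrot, Alpha, Bravo, Echo, Delta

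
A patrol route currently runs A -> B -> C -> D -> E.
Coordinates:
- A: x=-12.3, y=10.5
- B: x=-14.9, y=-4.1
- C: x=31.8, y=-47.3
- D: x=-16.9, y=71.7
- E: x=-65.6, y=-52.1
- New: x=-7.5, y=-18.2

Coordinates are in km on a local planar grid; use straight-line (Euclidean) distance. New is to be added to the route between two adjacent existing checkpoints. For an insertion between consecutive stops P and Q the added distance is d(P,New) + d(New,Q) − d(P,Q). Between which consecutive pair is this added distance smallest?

Added distance for inserting New between each consecutive pair:
A–B: 30.2 km
B–C: 1.2 km
C–D: 10.7 km
D–E: 24.6 km
Smallest added distance is 1.2 km, inserting between B and C.

between B and C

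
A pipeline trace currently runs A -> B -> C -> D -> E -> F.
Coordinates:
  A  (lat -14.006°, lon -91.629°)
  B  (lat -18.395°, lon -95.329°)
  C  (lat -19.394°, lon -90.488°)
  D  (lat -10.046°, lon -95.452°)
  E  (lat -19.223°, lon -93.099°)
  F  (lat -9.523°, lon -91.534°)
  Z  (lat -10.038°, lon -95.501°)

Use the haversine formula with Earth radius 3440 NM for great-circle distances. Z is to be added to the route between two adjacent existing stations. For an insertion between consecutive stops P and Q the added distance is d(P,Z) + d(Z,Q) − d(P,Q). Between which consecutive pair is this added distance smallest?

between D and E

Added distance for inserting Z between each consecutive pair:
A–B: 492.1 NM
B–C: 852.9 NM
C–D: 4.7 NM
D–E: 4.1 NM
E–F: 216.1 NM
Smallest added distance is 4.1 NM, inserting between D and E.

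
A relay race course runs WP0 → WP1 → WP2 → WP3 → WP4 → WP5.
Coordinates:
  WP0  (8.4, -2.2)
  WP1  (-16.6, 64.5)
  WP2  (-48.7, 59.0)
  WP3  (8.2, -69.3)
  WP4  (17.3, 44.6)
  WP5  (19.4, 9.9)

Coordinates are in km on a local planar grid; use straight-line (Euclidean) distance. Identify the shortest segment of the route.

WP1–WP2

Leg distances:
WP0→WP1: 71.2 km
WP1→WP2: 32.6 km
WP2→WP3: 140.4 km
WP3→WP4: 114.3 km
WP4→WP5: 34.8 km
The shortest leg is WP1–WP2 at 32.6 km.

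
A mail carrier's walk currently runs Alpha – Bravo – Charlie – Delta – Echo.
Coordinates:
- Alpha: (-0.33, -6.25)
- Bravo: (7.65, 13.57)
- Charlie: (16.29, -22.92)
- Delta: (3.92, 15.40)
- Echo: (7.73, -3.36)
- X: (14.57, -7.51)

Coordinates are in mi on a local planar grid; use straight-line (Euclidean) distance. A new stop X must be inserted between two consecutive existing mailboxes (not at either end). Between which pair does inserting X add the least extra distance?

Added distance for inserting X between each consecutive pair:
Alpha–Bravo: 15.8 mi
Bravo–Charlie: 0.2 mi
Charlie–Delta: 0.5 mi
Delta–Echo: 14.1 mi
Smallest added distance is 0.2 mi, inserting between Bravo and Charlie.

between Bravo and Charlie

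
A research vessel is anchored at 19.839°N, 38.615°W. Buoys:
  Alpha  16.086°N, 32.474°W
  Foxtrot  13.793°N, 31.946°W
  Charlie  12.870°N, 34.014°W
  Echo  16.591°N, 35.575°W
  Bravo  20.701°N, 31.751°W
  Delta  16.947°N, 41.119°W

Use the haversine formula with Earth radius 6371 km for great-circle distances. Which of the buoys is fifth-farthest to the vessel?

Echo

Distances from the vessel (19.839°N, 38.615°W):
Foxtrot: 977.3 km
Charlie: 917.1 km
Alpha: 771.9 km
Bravo: 722.3 km
Echo: 483.2 km
Delta: 416.2 km
The fifth-farthest is Echo at 483.2 km.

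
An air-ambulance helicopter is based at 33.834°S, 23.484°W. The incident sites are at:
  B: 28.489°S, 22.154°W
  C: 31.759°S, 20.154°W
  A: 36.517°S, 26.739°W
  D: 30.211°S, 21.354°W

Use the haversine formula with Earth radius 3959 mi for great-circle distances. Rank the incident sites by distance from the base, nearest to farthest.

Computing each great-circle distance from 33.834°S, 23.484°W:
C 31.759°S, 20.154°W: 240.7 mi
A 36.517°S, 26.739°W: 261.1 mi
D 30.211°S, 21.354°W: 279.7 mi
B 28.489°S, 22.154°W: 377.6 mi

C, A, D, B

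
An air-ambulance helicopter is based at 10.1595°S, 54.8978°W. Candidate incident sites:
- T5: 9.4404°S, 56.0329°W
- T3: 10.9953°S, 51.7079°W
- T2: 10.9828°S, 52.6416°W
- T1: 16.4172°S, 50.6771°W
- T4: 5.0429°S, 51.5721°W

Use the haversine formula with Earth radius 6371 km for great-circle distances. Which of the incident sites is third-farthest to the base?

T3

Distance to each, sorted:
T1: 832.2 km
T4: 676.7 km
T3: 360.8 km
T2: 263.1 km
T5: 147.9 km
The third-farthest is T3 at 360.8 km.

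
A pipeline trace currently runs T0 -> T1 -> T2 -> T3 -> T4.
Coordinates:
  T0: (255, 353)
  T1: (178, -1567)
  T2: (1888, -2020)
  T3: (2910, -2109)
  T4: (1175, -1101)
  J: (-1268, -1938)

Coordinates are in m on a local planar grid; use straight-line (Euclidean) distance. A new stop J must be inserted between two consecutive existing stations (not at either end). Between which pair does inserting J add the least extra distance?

between T0 and T1

Added distance for inserting J between each consecutive pair:
T0–T1: 2322.3 m
T1–T2: 2880.9 m
T2–T3: 6312.7 m
T3–T4: 4757.3 m
Smallest added distance is 2322.3 m, inserting between T0 and T1.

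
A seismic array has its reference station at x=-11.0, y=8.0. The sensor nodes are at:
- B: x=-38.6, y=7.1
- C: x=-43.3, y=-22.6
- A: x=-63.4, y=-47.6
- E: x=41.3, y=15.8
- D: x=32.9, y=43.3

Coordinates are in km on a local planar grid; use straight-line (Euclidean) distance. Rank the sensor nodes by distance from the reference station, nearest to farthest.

B, C, E, D, A

Distances from the reference station:
B x=-38.6, y=7.1: 27.6 km
C x=-43.3, y=-22.6: 44.5 km
E x=41.3, y=15.8: 52.9 km
D x=32.9, y=43.3: 56.3 km
A x=-63.4, y=-47.6: 76.4 km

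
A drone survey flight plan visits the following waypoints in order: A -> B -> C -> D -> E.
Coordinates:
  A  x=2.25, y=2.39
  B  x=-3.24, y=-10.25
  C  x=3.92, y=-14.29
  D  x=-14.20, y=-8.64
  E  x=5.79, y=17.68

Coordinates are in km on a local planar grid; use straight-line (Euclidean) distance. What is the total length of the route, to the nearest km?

Leg distances:
A→B: 13.8 km  (cumulative 13.8 km)
B→C: 8.2 km  (cumulative 22.0 km)
C→D: 19.0 km  (cumulative 41.0 km)
D→E: 33.1 km  (cumulative 74.0 km)
Total route length ≈ 74 km.

74 km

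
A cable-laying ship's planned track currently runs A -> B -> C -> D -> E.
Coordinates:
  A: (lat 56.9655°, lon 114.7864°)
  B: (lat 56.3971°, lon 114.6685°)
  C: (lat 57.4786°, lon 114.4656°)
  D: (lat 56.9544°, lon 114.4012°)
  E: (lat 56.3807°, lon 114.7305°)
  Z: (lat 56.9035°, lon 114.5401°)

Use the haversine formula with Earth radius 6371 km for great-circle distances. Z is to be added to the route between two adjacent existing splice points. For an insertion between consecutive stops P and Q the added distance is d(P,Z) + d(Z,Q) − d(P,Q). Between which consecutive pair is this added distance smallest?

between B and C

Added distance for inserting Z between each consecutive pair:
A–B: 9.7 km
B–C: 0.1 km
C–D: 15.8 km
D–E: 2.5 km
Smallest added distance is 0.1 km, inserting between B and C.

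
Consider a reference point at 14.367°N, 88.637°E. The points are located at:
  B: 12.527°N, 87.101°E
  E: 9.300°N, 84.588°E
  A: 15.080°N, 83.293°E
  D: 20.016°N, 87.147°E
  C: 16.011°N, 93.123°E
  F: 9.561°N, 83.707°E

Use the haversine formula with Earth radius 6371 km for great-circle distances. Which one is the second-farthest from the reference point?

Distances from the reference point (14.367°N, 88.637°E):
F: 757.0 km
E: 715.2 km
D: 647.8 km
A: 580.1 km
C: 514.9 km
B: 263.5 km
The second-farthest is E at 715.2 km.

E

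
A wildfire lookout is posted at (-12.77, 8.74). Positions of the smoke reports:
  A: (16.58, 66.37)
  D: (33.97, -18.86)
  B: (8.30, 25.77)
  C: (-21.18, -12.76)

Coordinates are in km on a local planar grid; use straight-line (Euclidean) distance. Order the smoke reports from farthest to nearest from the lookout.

A, D, B, C

Computing each straight-line distance from (-12.77, 8.74):
A (16.58, 66.37): 64.7 km
D (33.97, -18.86): 54.3 km
B (8.30, 25.77): 27.1 km
C (-21.18, -12.76): 23.1 km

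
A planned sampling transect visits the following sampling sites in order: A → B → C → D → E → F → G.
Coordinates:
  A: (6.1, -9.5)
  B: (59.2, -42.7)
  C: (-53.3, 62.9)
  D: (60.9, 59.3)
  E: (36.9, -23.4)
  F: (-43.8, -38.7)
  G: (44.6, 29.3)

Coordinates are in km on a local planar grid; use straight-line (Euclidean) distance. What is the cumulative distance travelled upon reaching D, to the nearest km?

Leg distances:
A→B: 62.6 km  (cumulative 62.6 km)
B→C: 154.3 km  (cumulative 216.9 km)
C→D: 114.3 km  (cumulative 331.2 km)
Cumulative distance at D ≈ 331 km.

331 km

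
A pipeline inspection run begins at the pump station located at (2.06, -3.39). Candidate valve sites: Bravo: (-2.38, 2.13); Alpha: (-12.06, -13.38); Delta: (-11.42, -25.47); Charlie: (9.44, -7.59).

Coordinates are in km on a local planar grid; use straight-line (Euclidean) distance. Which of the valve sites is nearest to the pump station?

Bravo

Distance to each, sorted:
Bravo: 7.1 km
Charlie: 8.5 km
Alpha: 17.3 km
Delta: 25.9 km
The nearest is Bravo at 7.1 km.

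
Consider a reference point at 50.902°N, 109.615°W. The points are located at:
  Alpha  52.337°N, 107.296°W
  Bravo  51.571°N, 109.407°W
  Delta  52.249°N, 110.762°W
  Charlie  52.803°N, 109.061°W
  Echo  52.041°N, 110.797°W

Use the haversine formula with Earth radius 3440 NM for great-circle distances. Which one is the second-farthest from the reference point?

Distance to each, sorted:
Alpha: 122.0 NM
Charlie: 116.0 NM
Delta: 91.5 NM
Echo: 81.4 NM
Bravo: 40.9 NM
The second-farthest is Charlie at 116.0 NM.

Charlie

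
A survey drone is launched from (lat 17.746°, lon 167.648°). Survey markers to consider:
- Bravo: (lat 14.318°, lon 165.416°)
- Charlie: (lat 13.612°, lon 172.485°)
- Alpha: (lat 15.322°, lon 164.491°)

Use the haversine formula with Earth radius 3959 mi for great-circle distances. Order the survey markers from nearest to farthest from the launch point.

Alpha, Bravo, Charlie

Distances from the launch point:
Alpha (lat 15.322°, lon 164.491°): 267.9 mi
Bravo (lat 14.318°, lon 165.416°): 279.4 mi
Charlie (lat 13.612°, lon 172.485°): 430.2 mi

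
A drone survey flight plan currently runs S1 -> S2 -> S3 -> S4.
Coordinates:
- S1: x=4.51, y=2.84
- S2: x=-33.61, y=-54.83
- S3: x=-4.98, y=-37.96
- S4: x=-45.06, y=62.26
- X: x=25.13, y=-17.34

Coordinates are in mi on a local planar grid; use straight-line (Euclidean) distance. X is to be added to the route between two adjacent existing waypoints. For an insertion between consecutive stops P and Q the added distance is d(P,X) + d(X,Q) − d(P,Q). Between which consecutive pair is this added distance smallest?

Added distance for inserting X between each consecutive pair:
S1–S2: 29.4 mi
S2–S3: 72.9 mi
S3–S4: 34.7 mi
Smallest added distance is 29.4 mi, inserting between S1 and S2.

between S1 and S2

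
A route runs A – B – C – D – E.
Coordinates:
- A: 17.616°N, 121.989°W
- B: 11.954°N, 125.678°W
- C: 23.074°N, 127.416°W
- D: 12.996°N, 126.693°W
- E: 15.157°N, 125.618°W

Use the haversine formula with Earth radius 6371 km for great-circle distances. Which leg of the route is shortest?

D–E

Leg distances:
A→B: 744.0 km
B→C: 1250.1 km
C→D: 1123.2 km
D→E: 266.8 km
The shortest leg is D–E at 266.8 km.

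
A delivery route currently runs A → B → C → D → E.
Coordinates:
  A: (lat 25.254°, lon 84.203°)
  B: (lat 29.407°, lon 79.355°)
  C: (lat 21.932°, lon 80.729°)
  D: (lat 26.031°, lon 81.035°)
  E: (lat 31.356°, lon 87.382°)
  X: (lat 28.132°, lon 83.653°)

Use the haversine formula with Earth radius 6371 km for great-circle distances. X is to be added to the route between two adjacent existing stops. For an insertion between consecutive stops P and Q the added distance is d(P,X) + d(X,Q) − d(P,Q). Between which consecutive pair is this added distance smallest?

Added distance for inserting X between each consecutive pair:
A–B: 101.8 km
B–C: 349.4 km
C–D: 641.7 km
D–E: 0.6 km
Smallest added distance is 0.6 km, inserting between D and E.

between D and E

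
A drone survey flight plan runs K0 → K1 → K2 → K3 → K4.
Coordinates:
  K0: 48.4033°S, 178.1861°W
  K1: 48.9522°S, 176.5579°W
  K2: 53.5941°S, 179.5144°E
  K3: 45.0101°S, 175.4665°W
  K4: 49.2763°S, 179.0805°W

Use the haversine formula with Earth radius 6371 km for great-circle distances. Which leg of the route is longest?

Leg distances:
K0→K1: 134.2 km
K1→K2: 583.8 km
K2→K3: 1020.9 km
K3→K4: 547.3 km
The longest leg is K2–K3 at 1020.9 km.

K2–K3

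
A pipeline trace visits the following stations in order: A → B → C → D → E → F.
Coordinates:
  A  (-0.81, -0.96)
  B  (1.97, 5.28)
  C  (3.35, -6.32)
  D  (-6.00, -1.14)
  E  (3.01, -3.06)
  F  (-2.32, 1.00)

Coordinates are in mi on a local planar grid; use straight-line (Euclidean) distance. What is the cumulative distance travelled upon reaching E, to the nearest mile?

38 mi

Leg distances:
A→B: 6.8 mi  (cumulative 6.8 mi)
B→C: 11.7 mi  (cumulative 18.5 mi)
C→D: 10.7 mi  (cumulative 29.2 mi)
D→E: 9.2 mi  (cumulative 38.4 mi)
Cumulative distance at E ≈ 38 mi.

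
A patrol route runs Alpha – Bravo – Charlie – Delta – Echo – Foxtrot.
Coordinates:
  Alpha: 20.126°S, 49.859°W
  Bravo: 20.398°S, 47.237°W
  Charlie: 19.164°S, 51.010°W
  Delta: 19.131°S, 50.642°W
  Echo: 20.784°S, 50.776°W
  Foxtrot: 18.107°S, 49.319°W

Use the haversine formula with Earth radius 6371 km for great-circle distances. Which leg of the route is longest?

Bravo–Charlie

Leg distances:
Alpha→Bravo: 275.2 km
Bravo→Charlie: 417.9 km
Charlie→Delta: 38.8 km
Delta→Echo: 184.3 km
Echo→Foxtrot: 334.6 km
The longest leg is Bravo–Charlie at 417.9 km.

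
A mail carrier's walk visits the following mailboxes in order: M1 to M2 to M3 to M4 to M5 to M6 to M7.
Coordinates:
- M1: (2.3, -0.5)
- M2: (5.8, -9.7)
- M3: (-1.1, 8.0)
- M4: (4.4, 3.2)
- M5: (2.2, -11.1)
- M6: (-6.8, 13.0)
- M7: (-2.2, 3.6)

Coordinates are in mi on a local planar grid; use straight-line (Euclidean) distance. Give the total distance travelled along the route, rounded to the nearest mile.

87 mi

Leg distances:
M1→M2: 9.8 mi  (cumulative 9.8 mi)
M2→M3: 19.0 mi  (cumulative 28.8 mi)
M3→M4: 7.3 mi  (cumulative 36.1 mi)
M4→M5: 14.5 mi  (cumulative 50.6 mi)
M5→M6: 25.7 mi  (cumulative 76.3 mi)
M6→M7: 10.5 mi  (cumulative 86.8 mi)
Total route length ≈ 87 mi.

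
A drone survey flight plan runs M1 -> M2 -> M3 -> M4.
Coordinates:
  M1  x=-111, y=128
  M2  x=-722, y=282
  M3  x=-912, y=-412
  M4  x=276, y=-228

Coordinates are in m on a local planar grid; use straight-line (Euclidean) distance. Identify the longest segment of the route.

M3–M4

Leg distances:
M1→M2: 630.1 m
M2→M3: 719.5 m
M3→M4: 1202.2 m
The longest leg is M3–M4 at 1202.2 m.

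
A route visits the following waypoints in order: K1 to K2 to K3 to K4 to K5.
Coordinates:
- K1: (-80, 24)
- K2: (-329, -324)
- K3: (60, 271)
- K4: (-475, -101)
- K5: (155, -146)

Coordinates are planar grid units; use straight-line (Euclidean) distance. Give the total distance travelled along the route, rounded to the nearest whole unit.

2422

Leg distances:
K1→K2: 427.9  (cumulative 427.9)
K2→K3: 710.9  (cumulative 1138.8)
K3→K4: 651.6  (cumulative 1790.4)
K4→K5: 631.6  (cumulative 2422.0)
Total route length ≈ 2422.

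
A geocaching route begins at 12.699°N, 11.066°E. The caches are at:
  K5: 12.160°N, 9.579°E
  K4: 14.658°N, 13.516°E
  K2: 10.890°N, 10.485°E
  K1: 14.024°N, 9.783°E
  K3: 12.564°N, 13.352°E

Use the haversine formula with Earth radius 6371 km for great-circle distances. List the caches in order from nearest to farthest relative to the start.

Distances from the start:
K5 12.160°N, 9.579°E: 172.2 km
K1 14.024°N, 9.783°E: 202.4 km
K2 10.890°N, 10.485°E: 210.9 km
K3 12.564°N, 13.352°E: 248.5 km
K4 14.658°N, 13.516°E: 342.8 km

K5, K1, K2, K3, K4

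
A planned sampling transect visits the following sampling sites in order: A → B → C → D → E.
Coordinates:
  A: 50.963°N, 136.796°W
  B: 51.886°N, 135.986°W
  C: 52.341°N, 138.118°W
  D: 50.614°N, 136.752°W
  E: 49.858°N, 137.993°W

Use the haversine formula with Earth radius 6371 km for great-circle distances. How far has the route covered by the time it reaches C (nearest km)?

Leg distances:
A→B: 117.0 km  (cumulative 117.0 km)
B→C: 154.1 km  (cumulative 271.1 km)
Cumulative distance at C ≈ 271 km.

271 km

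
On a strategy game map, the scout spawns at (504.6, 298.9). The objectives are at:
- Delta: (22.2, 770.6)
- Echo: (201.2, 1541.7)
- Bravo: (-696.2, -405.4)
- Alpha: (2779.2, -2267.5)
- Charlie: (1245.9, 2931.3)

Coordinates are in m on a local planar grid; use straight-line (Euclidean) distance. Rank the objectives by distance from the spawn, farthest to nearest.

Alpha, Charlie, Bravo, Echo, Delta

Distances from the spawn:
Alpha (2779.2, -2267.5): 3429.3 m
Charlie (1245.9, 2931.3): 2734.8 m
Bravo (-696.2, -405.4): 1392.1 m
Echo (201.2, 1541.7): 1279.3 m
Delta (22.2, 770.6): 674.7 m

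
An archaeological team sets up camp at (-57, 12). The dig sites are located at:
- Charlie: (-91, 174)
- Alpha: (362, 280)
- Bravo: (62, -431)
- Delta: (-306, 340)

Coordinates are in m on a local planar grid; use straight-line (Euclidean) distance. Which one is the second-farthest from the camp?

Bravo

Distances from the camp ((-57, 12)):
Alpha: 497.4 m
Bravo: 458.7 m
Delta: 411.8 m
Charlie: 165.5 m
The second-farthest is Bravo at 458.7 m.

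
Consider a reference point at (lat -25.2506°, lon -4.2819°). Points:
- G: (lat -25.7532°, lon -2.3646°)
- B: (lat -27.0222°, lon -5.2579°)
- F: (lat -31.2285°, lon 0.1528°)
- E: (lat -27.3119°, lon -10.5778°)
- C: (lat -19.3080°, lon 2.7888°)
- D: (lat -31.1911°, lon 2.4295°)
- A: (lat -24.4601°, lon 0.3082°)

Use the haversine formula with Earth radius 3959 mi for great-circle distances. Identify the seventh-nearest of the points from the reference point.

C

Distances from the reference point ((lat -25.2506°, lon -4.2819°)):
G: 124.5 mi
B: 136.6 mi
A: 292.9 mi
E: 415.2 mi
F: 493.3 mi
D: 578.9 mi
C: 610.5 mi
The seventh-nearest is C at 610.5 mi.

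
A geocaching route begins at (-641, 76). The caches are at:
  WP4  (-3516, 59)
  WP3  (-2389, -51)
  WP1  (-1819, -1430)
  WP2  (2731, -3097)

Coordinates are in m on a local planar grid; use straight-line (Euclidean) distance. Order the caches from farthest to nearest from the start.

Distance from the start at (-641, 76) to each:
WP2 (2731, -3097): 4630.2 m
WP4 (-3516, 59): 2875.1 m
WP1 (-1819, -1430): 1912.0 m
WP3 (-2389, -51): 1752.6 m

WP2, WP4, WP1, WP3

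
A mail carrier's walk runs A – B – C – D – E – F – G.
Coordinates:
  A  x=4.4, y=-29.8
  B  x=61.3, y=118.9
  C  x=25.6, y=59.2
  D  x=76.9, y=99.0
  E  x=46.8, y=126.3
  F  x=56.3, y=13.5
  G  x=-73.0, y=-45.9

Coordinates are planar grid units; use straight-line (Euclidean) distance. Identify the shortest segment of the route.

D–E

Leg distances:
A→B: 159.2
B→C: 69.6
C→D: 64.9
D→E: 40.6
E→F: 113.2
F→G: 142.3
The shortest leg is D–E at 40.6.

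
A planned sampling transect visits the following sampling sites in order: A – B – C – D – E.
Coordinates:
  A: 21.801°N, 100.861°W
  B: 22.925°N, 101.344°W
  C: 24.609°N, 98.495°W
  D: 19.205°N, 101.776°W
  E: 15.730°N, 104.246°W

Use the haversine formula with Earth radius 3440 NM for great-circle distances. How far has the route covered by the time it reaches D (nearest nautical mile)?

631 NM

Leg distances:
A→B: 72.6 NM  (cumulative 72.6 NM)
B→C: 186.3 NM  (cumulative 259.0 NM)
C→D: 372.3 NM  (cumulative 631.3 NM)
Cumulative distance at D ≈ 631 NM.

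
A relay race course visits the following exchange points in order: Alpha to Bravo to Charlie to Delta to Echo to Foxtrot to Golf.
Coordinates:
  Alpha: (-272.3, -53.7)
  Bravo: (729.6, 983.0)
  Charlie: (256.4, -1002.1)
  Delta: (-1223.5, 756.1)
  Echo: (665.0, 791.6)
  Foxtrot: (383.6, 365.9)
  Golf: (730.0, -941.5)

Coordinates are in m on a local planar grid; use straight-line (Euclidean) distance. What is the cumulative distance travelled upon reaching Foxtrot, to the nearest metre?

8180 m

Leg distances:
Alpha→Bravo: 1441.7 m  (cumulative 1441.7 m)
Bravo→Charlie: 2040.7 m  (cumulative 3482.4 m)
Charlie→Delta: 2298.1 m  (cumulative 5780.6 m)
Delta→Echo: 1888.8 m  (cumulative 7669.4 m)
Echo→Foxtrot: 510.3 m  (cumulative 8179.7 m)
Cumulative distance at Foxtrot ≈ 8180 m.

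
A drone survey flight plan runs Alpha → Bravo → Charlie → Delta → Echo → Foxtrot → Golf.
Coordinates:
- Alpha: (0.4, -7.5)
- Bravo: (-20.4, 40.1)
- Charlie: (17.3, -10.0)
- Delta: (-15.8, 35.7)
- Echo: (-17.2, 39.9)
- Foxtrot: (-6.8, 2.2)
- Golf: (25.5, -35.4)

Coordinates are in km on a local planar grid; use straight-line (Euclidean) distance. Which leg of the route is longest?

Bravo–Charlie

Leg distances:
Alpha→Bravo: 51.9 km
Bravo→Charlie: 62.7 km
Charlie→Delta: 56.4 km
Delta→Echo: 4.4 km
Echo→Foxtrot: 39.1 km
Foxtrot→Golf: 49.6 km
The longest leg is Bravo–Charlie at 62.7 km.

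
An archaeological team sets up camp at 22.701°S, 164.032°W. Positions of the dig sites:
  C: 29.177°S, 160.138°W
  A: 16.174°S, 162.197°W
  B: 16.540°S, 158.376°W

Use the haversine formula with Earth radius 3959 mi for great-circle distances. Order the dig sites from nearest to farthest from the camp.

Computing each great-circle distance from 22.701°S, 164.032°W:
A 16.174°S, 162.197°W: 466.6 mi
C 29.177°S, 160.138°W: 508.6 mi
B 16.540°S, 158.376°W: 562.6 mi

A, C, B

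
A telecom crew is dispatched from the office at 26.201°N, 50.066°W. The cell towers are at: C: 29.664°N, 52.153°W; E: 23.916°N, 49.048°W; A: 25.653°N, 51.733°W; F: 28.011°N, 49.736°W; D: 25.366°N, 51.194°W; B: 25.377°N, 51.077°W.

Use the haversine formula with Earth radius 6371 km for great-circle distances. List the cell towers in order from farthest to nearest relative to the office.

Distance from the office at 26.201°N, 50.066°W to each:
C 29.664°N, 52.153°W: 436.2 km
E 23.916°N, 49.048°W: 274.0 km
F 28.011°N, 49.736°W: 203.9 km
A 25.653°N, 51.733°W: 177.5 km
D 25.366°N, 51.194°W: 146.2 km
B 25.377°N, 51.077°W: 136.5 km

C, E, F, A, D, B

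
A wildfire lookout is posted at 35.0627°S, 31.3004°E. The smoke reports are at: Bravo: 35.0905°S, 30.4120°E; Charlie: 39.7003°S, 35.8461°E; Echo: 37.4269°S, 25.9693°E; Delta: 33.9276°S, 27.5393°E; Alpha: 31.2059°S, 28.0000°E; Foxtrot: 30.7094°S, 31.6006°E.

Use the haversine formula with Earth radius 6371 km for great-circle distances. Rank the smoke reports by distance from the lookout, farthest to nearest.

Charlie, Echo, Alpha, Foxtrot, Delta, Bravo

Distances from the lookout:
Charlie 39.7003°S, 35.8461°E: 653.4 km
Echo 37.4269°S, 25.9693°E: 545.5 km
Alpha 31.2059°S, 28.0000°E: 527.5 km
Foxtrot 30.7094°S, 31.6006°E: 484.9 km
Delta 33.9276°S, 27.5393°E: 367.0 km
Bravo 35.0905°S, 30.4120°E: 80.9 km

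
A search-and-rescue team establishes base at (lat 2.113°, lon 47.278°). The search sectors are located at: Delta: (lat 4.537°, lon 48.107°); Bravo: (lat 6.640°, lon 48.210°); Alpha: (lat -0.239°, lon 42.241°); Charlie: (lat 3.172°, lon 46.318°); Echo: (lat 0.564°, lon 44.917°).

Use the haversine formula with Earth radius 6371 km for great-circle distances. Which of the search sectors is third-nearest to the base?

Distances from the base ((lat 2.113°, lon 47.278°)):
Charlie: 158.9 km
Delta: 284.8 km
Echo: 313.9 km
Bravo: 513.9 km
Alpha: 618.0 km
The third-nearest is Echo at 313.9 km.

Echo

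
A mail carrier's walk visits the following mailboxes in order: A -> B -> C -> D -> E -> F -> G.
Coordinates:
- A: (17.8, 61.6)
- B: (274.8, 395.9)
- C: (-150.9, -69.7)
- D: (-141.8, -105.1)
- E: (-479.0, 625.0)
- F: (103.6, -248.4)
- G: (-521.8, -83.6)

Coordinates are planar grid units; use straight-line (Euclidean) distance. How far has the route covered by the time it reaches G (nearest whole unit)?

3590

Leg distances:
A→B: 421.7  (cumulative 421.7)
B→C: 630.9  (cumulative 1052.5)
C→D: 36.6  (cumulative 1089.1)
D→E: 804.2  (cumulative 1893.3)
E→F: 1049.9  (cumulative 2943.2)
F→G: 646.7  (cumulative 3589.9)
Cumulative distance at G ≈ 3590.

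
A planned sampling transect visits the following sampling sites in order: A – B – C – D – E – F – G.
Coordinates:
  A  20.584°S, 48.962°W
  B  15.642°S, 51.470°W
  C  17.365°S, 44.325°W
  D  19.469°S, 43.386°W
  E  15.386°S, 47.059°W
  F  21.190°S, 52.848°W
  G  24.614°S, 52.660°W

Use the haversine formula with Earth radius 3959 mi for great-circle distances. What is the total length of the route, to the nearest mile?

Leg distances:
A→B: 379.1 mi  (cumulative 379.1 mi)
B→C: 488.1 mi  (cumulative 867.2 mi)
C→D: 157.9 mi  (cumulative 1025.0 mi)
D→E: 371.7 mi  (cumulative 1396.8 mi)
E→F: 552.2 mi  (cumulative 1949.0 mi)
F→G: 236.9 mi  (cumulative 2185.9 mi)
Total route length ≈ 2186 mi.

2186 mi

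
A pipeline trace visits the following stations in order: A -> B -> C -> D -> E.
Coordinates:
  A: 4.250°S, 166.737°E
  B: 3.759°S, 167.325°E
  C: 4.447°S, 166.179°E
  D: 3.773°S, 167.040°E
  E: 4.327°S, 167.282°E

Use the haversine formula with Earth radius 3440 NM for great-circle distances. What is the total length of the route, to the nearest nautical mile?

Leg distances:
A→B: 45.9 NM  (cumulative 45.9 NM)
B→C: 80.1 NM  (cumulative 126.0 NM)
C→D: 65.5 NM  (cumulative 191.6 NM)
D→E: 36.3 NM  (cumulative 227.9 NM)
Total route length ≈ 228 NM.

228 NM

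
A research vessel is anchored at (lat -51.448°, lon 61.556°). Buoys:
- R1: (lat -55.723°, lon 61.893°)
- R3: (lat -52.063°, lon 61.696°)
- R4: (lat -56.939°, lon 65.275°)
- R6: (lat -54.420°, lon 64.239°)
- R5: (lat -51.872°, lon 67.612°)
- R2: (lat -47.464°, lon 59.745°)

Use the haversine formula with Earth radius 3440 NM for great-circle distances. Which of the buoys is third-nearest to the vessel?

R5

Distances from the vessel ((lat -51.448°, lon 61.556°)):
R3: 37.3 NM
R6: 203.1 NM
R5: 226.9 NM
R2: 249.4 NM
R1: 256.9 NM
R4: 354.5 NM
The third-nearest is R5 at 226.9 NM.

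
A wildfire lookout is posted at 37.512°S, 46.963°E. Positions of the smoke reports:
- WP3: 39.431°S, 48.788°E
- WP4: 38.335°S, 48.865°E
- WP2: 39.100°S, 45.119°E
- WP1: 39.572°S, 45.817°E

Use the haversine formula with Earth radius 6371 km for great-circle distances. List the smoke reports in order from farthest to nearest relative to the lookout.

Distance from the lookout at 37.512°S, 46.963°E to each:
WP3 39.431°S, 48.788°E: 266.0 km
WP1 39.572°S, 45.817°E: 249.8 km
WP2 39.100°S, 45.119°E: 238.9 km
WP4 38.335°S, 48.865°E: 190.3 km

WP3, WP1, WP2, WP4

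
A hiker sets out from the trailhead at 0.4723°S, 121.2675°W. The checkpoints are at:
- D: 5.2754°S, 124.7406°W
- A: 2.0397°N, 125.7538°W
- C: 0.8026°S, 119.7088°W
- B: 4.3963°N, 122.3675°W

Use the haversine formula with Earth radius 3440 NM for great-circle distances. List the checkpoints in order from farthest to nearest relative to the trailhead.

D, A, B, C

Distances from the trailhead:
D 5.2754°S, 124.7406°W: 355.7 NM
A 2.0397°N, 125.7538°W: 308.7 NM
B 4.3963°N, 122.3675°W: 299.7 NM
C 0.8026°S, 119.7088°W: 95.7 NM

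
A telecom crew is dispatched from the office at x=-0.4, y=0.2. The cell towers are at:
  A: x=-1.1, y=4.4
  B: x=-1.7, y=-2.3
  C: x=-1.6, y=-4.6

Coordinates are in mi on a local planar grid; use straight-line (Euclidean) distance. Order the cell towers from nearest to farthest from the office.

B, A, C

Distance from the office at x=-0.4, y=0.2 to each:
B x=-1.7, y=-2.3: 2.8 mi
A x=-1.1, y=4.4: 4.3 mi
C x=-1.6, y=-4.6: 4.9 mi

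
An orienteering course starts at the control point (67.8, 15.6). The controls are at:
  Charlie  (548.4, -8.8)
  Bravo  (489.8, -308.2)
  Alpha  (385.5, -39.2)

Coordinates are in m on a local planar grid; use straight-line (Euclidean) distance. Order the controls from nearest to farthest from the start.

Alpha, Charlie, Bravo

Computing each straight-line distance from (67.8, 15.6):
Alpha (385.5, -39.2): 322.4 m
Charlie (548.4, -8.8): 481.2 m
Bravo (489.8, -308.2): 531.9 m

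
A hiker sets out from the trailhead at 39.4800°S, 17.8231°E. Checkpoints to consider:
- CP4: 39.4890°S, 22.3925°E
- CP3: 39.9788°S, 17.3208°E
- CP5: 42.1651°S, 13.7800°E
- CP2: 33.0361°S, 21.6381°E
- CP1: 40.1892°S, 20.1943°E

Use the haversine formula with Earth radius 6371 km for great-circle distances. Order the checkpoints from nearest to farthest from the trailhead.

Distances from the trailhead:
CP3 39.9788°S, 17.3208°E: 70.2 km
CP1 40.1892°S, 20.1943°E: 217.3 km
CP4 39.4890°S, 22.3925°E: 392.1 km
CP5 42.1651°S, 13.7800°E: 452.5 km
CP2 33.0361°S, 21.6381°E: 793.8 km

CP3, CP1, CP4, CP5, CP2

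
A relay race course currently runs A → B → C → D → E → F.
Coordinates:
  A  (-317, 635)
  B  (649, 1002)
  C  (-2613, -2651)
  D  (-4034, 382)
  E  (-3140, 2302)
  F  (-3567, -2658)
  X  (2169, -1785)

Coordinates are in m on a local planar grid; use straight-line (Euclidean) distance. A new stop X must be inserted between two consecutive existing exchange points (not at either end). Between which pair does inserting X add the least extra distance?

between B and C

Added distance for inserting X between each consecutive pair:
A–B: 5610.6 m
B–C: 3136.9 m
C–D: 8081.0 m
D–E: 11152.6 m
E–F: 7523.6 m
Smallest added distance is 3136.9 m, inserting between B and C.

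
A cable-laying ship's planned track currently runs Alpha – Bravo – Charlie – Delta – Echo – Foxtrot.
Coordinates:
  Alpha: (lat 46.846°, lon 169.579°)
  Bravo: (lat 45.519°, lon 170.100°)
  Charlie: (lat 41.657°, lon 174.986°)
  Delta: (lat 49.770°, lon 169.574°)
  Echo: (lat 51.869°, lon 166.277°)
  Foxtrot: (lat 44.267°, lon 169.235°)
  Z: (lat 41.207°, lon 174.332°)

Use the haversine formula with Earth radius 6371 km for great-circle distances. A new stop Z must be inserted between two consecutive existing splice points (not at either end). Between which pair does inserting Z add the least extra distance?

Added distance for inserting Z between each consecutive pair:
Alpha–Bravo: 1168.8 km
Bravo–Charlie: 80.6 km
Charlie–Delta: 100.8 km
Delta–Echo: 2026.8 km
Echo–Foxtrot: 998.4 km
Smallest added distance is 80.6 km, inserting between Bravo and Charlie.

between Bravo and Charlie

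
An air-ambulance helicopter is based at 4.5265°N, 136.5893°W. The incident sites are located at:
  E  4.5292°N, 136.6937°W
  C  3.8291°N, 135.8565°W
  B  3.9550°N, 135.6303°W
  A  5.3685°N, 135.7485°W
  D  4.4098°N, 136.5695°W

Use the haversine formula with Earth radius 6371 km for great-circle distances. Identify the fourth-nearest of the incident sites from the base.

B

Distances from the base (4.5265°N, 136.5893°W):
E: 11.6 km
D: 13.2 km
C: 112.3 km
B: 123.9 km
A: 132.1 km
The fourth-nearest is B at 123.9 km.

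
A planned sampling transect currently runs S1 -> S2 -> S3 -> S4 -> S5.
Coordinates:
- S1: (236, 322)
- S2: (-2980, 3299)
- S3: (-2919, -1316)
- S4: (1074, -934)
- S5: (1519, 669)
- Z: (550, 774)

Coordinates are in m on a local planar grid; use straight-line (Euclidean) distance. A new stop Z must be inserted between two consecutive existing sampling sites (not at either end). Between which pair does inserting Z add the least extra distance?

between S1 and S2

Added distance for inserting Z between each consecutive pair:
S1–S2: 508.1 m
S2–S3: 3774.6 m
S3–S4: 1825.3 m
S4–S5: 1097.6 m
Smallest added distance is 508.1 m, inserting between S1 and S2.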